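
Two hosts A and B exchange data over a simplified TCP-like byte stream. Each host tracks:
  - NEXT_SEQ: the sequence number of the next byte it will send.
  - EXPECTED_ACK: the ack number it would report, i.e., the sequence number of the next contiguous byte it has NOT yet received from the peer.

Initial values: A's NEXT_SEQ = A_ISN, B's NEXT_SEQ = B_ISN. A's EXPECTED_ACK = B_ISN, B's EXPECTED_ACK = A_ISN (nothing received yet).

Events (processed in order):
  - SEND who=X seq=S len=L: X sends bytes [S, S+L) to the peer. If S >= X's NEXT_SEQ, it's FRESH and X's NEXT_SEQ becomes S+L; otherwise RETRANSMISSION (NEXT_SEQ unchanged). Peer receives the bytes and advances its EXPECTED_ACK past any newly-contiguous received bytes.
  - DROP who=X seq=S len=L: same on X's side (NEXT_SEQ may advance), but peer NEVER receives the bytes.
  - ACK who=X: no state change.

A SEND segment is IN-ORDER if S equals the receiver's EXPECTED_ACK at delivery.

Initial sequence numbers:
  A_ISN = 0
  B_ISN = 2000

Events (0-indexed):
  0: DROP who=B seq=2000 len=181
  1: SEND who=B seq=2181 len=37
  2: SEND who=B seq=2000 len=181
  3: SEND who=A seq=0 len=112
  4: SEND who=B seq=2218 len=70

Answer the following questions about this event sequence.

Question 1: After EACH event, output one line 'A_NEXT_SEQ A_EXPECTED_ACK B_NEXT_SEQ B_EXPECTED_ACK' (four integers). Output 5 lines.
0 2000 2181 0
0 2000 2218 0
0 2218 2218 0
112 2218 2218 112
112 2288 2288 112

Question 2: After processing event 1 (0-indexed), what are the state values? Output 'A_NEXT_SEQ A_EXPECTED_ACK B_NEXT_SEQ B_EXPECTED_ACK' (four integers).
After event 0: A_seq=0 A_ack=2000 B_seq=2181 B_ack=0
After event 1: A_seq=0 A_ack=2000 B_seq=2218 B_ack=0

0 2000 2218 0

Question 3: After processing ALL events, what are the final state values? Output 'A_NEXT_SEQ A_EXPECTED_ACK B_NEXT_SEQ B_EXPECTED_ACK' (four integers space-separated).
After event 0: A_seq=0 A_ack=2000 B_seq=2181 B_ack=0
After event 1: A_seq=0 A_ack=2000 B_seq=2218 B_ack=0
After event 2: A_seq=0 A_ack=2218 B_seq=2218 B_ack=0
After event 3: A_seq=112 A_ack=2218 B_seq=2218 B_ack=112
After event 4: A_seq=112 A_ack=2288 B_seq=2288 B_ack=112

Answer: 112 2288 2288 112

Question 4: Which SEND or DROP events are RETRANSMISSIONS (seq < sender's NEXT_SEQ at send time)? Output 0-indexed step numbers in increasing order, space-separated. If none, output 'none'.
Answer: 2

Derivation:
Step 0: DROP seq=2000 -> fresh
Step 1: SEND seq=2181 -> fresh
Step 2: SEND seq=2000 -> retransmit
Step 3: SEND seq=0 -> fresh
Step 4: SEND seq=2218 -> fresh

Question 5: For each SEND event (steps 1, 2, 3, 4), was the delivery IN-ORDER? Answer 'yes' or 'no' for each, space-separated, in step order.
Step 1: SEND seq=2181 -> out-of-order
Step 2: SEND seq=2000 -> in-order
Step 3: SEND seq=0 -> in-order
Step 4: SEND seq=2218 -> in-order

Answer: no yes yes yes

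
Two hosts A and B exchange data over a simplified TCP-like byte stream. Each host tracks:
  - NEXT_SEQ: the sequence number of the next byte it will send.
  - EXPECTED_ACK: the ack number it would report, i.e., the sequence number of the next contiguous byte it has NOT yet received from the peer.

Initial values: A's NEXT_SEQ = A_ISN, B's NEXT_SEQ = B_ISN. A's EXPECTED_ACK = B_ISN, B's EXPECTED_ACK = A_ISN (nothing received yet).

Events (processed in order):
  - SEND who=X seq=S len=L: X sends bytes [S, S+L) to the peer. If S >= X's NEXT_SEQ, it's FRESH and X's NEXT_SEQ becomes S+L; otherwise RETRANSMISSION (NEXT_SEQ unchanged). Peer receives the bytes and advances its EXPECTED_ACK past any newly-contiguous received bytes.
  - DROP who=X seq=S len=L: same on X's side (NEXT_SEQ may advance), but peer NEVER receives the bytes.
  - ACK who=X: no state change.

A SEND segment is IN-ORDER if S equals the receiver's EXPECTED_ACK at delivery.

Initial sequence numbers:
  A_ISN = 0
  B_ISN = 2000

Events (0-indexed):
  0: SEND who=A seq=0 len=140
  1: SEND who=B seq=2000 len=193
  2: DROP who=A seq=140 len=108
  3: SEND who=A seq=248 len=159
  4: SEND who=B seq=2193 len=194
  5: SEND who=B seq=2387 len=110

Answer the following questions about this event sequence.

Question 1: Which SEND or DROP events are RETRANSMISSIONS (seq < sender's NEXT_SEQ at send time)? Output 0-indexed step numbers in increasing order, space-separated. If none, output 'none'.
Answer: none

Derivation:
Step 0: SEND seq=0 -> fresh
Step 1: SEND seq=2000 -> fresh
Step 2: DROP seq=140 -> fresh
Step 3: SEND seq=248 -> fresh
Step 4: SEND seq=2193 -> fresh
Step 5: SEND seq=2387 -> fresh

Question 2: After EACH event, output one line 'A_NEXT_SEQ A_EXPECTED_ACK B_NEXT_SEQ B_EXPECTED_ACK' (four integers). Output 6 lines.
140 2000 2000 140
140 2193 2193 140
248 2193 2193 140
407 2193 2193 140
407 2387 2387 140
407 2497 2497 140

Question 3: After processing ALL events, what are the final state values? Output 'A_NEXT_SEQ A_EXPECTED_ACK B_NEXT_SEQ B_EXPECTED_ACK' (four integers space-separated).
Answer: 407 2497 2497 140

Derivation:
After event 0: A_seq=140 A_ack=2000 B_seq=2000 B_ack=140
After event 1: A_seq=140 A_ack=2193 B_seq=2193 B_ack=140
After event 2: A_seq=248 A_ack=2193 B_seq=2193 B_ack=140
After event 3: A_seq=407 A_ack=2193 B_seq=2193 B_ack=140
After event 4: A_seq=407 A_ack=2387 B_seq=2387 B_ack=140
After event 5: A_seq=407 A_ack=2497 B_seq=2497 B_ack=140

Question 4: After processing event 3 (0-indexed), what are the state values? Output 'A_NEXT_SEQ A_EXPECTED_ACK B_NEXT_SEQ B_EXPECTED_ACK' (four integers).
After event 0: A_seq=140 A_ack=2000 B_seq=2000 B_ack=140
After event 1: A_seq=140 A_ack=2193 B_seq=2193 B_ack=140
After event 2: A_seq=248 A_ack=2193 B_seq=2193 B_ack=140
After event 3: A_seq=407 A_ack=2193 B_seq=2193 B_ack=140

407 2193 2193 140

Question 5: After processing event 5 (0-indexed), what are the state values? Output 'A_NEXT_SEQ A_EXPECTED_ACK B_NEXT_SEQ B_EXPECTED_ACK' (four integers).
After event 0: A_seq=140 A_ack=2000 B_seq=2000 B_ack=140
After event 1: A_seq=140 A_ack=2193 B_seq=2193 B_ack=140
After event 2: A_seq=248 A_ack=2193 B_seq=2193 B_ack=140
After event 3: A_seq=407 A_ack=2193 B_seq=2193 B_ack=140
After event 4: A_seq=407 A_ack=2387 B_seq=2387 B_ack=140
After event 5: A_seq=407 A_ack=2497 B_seq=2497 B_ack=140

407 2497 2497 140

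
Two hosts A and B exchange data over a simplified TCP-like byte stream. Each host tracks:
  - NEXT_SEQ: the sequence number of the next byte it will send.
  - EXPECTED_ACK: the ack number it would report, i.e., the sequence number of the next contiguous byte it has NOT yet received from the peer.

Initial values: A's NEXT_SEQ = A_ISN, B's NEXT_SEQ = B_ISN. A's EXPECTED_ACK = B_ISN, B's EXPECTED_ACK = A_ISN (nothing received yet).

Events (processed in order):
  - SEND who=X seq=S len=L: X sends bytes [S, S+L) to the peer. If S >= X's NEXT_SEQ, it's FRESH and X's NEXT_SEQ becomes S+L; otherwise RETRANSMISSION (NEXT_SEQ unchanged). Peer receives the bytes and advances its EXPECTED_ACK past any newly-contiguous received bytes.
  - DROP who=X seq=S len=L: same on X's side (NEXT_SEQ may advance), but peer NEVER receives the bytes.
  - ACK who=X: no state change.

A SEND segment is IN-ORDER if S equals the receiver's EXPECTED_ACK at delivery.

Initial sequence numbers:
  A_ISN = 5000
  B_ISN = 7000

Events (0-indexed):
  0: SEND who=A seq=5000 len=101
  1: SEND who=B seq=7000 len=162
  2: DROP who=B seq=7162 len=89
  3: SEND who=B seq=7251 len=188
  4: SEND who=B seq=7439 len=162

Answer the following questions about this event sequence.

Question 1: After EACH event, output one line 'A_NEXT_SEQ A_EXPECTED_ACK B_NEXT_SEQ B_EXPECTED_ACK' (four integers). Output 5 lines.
5101 7000 7000 5101
5101 7162 7162 5101
5101 7162 7251 5101
5101 7162 7439 5101
5101 7162 7601 5101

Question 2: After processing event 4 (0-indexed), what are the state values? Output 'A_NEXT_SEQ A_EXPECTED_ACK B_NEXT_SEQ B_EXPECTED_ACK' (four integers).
After event 0: A_seq=5101 A_ack=7000 B_seq=7000 B_ack=5101
After event 1: A_seq=5101 A_ack=7162 B_seq=7162 B_ack=5101
After event 2: A_seq=5101 A_ack=7162 B_seq=7251 B_ack=5101
After event 3: A_seq=5101 A_ack=7162 B_seq=7439 B_ack=5101
After event 4: A_seq=5101 A_ack=7162 B_seq=7601 B_ack=5101

5101 7162 7601 5101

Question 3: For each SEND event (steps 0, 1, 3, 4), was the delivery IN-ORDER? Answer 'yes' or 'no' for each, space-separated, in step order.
Step 0: SEND seq=5000 -> in-order
Step 1: SEND seq=7000 -> in-order
Step 3: SEND seq=7251 -> out-of-order
Step 4: SEND seq=7439 -> out-of-order

Answer: yes yes no no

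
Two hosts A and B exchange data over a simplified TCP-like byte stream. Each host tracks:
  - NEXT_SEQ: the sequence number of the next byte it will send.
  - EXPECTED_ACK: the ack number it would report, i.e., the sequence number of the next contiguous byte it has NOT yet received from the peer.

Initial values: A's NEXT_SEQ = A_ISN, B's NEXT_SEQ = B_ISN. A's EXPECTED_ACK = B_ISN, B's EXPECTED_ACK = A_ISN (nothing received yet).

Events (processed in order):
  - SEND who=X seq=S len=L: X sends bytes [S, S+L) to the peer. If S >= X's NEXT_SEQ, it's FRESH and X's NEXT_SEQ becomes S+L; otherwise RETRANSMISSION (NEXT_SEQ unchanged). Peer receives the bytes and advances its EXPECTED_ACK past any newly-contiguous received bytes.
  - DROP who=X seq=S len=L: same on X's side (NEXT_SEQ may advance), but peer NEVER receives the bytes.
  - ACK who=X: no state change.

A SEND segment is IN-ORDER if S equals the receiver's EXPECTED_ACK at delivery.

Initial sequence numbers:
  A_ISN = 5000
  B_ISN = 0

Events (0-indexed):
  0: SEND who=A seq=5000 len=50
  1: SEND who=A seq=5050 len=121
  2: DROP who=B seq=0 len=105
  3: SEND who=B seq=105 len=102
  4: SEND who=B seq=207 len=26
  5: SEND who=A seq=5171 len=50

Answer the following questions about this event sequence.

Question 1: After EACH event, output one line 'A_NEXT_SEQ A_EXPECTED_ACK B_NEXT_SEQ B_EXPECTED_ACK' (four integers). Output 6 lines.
5050 0 0 5050
5171 0 0 5171
5171 0 105 5171
5171 0 207 5171
5171 0 233 5171
5221 0 233 5221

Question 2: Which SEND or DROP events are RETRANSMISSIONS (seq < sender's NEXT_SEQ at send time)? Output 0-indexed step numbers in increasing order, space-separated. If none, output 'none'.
Step 0: SEND seq=5000 -> fresh
Step 1: SEND seq=5050 -> fresh
Step 2: DROP seq=0 -> fresh
Step 3: SEND seq=105 -> fresh
Step 4: SEND seq=207 -> fresh
Step 5: SEND seq=5171 -> fresh

Answer: none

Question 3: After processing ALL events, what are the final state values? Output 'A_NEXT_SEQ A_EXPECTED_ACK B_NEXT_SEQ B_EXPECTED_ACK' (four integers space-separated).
Answer: 5221 0 233 5221

Derivation:
After event 0: A_seq=5050 A_ack=0 B_seq=0 B_ack=5050
After event 1: A_seq=5171 A_ack=0 B_seq=0 B_ack=5171
After event 2: A_seq=5171 A_ack=0 B_seq=105 B_ack=5171
After event 3: A_seq=5171 A_ack=0 B_seq=207 B_ack=5171
After event 4: A_seq=5171 A_ack=0 B_seq=233 B_ack=5171
After event 5: A_seq=5221 A_ack=0 B_seq=233 B_ack=5221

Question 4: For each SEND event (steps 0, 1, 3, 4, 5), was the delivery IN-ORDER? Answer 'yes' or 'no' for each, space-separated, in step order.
Answer: yes yes no no yes

Derivation:
Step 0: SEND seq=5000 -> in-order
Step 1: SEND seq=5050 -> in-order
Step 3: SEND seq=105 -> out-of-order
Step 4: SEND seq=207 -> out-of-order
Step 5: SEND seq=5171 -> in-order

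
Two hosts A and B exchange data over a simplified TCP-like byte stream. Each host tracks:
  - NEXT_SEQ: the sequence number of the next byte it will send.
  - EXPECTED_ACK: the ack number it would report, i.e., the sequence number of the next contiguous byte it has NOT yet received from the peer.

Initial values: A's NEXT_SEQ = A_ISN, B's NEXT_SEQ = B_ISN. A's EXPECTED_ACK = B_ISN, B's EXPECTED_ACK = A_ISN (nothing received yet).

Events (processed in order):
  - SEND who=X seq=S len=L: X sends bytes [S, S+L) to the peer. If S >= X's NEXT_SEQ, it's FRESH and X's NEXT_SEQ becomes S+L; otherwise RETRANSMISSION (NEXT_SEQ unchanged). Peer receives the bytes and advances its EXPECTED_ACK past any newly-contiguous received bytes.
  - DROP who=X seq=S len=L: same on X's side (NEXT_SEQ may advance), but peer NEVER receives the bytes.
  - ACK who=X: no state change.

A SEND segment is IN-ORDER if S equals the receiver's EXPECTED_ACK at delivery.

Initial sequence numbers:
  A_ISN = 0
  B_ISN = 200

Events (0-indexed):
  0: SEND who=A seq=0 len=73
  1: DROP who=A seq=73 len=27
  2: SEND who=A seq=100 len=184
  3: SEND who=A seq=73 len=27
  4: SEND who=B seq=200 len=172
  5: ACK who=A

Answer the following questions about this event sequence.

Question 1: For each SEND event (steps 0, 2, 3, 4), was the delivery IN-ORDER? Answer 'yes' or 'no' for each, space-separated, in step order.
Step 0: SEND seq=0 -> in-order
Step 2: SEND seq=100 -> out-of-order
Step 3: SEND seq=73 -> in-order
Step 4: SEND seq=200 -> in-order

Answer: yes no yes yes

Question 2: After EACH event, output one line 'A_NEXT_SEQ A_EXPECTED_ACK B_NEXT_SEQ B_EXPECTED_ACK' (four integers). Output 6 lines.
73 200 200 73
100 200 200 73
284 200 200 73
284 200 200 284
284 372 372 284
284 372 372 284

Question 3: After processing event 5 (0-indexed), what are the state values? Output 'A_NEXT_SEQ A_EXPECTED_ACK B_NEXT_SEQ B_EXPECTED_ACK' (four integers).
After event 0: A_seq=73 A_ack=200 B_seq=200 B_ack=73
After event 1: A_seq=100 A_ack=200 B_seq=200 B_ack=73
After event 2: A_seq=284 A_ack=200 B_seq=200 B_ack=73
After event 3: A_seq=284 A_ack=200 B_seq=200 B_ack=284
After event 4: A_seq=284 A_ack=372 B_seq=372 B_ack=284
After event 5: A_seq=284 A_ack=372 B_seq=372 B_ack=284

284 372 372 284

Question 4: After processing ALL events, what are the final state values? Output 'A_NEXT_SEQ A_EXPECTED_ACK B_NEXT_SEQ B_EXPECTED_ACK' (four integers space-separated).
After event 0: A_seq=73 A_ack=200 B_seq=200 B_ack=73
After event 1: A_seq=100 A_ack=200 B_seq=200 B_ack=73
After event 2: A_seq=284 A_ack=200 B_seq=200 B_ack=73
After event 3: A_seq=284 A_ack=200 B_seq=200 B_ack=284
After event 4: A_seq=284 A_ack=372 B_seq=372 B_ack=284
After event 5: A_seq=284 A_ack=372 B_seq=372 B_ack=284

Answer: 284 372 372 284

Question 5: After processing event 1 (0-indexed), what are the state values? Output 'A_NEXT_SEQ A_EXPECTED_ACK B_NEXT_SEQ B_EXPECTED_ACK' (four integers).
After event 0: A_seq=73 A_ack=200 B_seq=200 B_ack=73
After event 1: A_seq=100 A_ack=200 B_seq=200 B_ack=73

100 200 200 73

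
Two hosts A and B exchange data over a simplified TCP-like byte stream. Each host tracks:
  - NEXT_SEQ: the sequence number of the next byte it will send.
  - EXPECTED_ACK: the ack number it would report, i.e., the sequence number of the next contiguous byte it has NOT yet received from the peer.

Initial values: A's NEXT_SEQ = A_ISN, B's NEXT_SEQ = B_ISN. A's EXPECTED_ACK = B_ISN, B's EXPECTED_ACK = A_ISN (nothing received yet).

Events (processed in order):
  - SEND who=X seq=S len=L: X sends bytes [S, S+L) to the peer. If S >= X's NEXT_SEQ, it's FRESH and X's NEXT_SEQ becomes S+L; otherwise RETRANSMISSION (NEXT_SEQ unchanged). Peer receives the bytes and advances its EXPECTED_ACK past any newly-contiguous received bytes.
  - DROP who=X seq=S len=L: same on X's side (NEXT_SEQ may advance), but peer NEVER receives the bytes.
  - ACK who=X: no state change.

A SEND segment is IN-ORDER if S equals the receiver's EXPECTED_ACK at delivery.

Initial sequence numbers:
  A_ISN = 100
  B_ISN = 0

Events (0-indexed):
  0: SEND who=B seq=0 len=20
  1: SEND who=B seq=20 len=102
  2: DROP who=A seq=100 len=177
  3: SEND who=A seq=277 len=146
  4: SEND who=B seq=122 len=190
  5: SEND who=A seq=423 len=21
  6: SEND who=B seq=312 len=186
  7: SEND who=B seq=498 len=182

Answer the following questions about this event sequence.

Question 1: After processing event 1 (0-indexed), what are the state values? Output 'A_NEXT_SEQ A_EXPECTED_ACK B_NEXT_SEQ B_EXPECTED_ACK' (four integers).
After event 0: A_seq=100 A_ack=20 B_seq=20 B_ack=100
After event 1: A_seq=100 A_ack=122 B_seq=122 B_ack=100

100 122 122 100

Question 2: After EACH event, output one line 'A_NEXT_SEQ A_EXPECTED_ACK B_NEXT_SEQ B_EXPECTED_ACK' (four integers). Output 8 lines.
100 20 20 100
100 122 122 100
277 122 122 100
423 122 122 100
423 312 312 100
444 312 312 100
444 498 498 100
444 680 680 100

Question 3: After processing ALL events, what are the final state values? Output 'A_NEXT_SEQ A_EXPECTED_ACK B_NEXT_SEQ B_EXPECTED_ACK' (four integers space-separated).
After event 0: A_seq=100 A_ack=20 B_seq=20 B_ack=100
After event 1: A_seq=100 A_ack=122 B_seq=122 B_ack=100
After event 2: A_seq=277 A_ack=122 B_seq=122 B_ack=100
After event 3: A_seq=423 A_ack=122 B_seq=122 B_ack=100
After event 4: A_seq=423 A_ack=312 B_seq=312 B_ack=100
After event 5: A_seq=444 A_ack=312 B_seq=312 B_ack=100
After event 6: A_seq=444 A_ack=498 B_seq=498 B_ack=100
After event 7: A_seq=444 A_ack=680 B_seq=680 B_ack=100

Answer: 444 680 680 100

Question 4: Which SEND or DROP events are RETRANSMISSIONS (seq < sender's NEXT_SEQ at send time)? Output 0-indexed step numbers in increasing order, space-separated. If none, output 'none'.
Step 0: SEND seq=0 -> fresh
Step 1: SEND seq=20 -> fresh
Step 2: DROP seq=100 -> fresh
Step 3: SEND seq=277 -> fresh
Step 4: SEND seq=122 -> fresh
Step 5: SEND seq=423 -> fresh
Step 6: SEND seq=312 -> fresh
Step 7: SEND seq=498 -> fresh

Answer: none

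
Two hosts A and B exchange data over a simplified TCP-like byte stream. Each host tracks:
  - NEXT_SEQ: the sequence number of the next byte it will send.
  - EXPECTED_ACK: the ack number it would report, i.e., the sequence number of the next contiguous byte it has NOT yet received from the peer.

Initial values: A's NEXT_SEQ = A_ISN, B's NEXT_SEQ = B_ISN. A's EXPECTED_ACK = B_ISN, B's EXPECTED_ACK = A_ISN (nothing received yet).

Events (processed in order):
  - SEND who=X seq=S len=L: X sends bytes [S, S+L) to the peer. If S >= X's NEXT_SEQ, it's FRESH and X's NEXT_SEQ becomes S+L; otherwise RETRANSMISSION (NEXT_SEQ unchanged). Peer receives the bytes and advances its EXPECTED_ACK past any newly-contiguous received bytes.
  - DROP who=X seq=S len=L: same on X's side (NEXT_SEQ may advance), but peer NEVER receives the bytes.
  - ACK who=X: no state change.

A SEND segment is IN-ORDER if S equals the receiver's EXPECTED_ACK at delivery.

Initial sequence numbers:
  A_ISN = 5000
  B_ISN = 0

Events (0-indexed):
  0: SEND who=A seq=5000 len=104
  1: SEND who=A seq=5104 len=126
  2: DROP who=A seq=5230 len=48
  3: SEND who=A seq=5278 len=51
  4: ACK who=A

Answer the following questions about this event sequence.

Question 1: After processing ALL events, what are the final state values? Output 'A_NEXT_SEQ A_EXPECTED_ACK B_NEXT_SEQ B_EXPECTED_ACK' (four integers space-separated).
Answer: 5329 0 0 5230

Derivation:
After event 0: A_seq=5104 A_ack=0 B_seq=0 B_ack=5104
After event 1: A_seq=5230 A_ack=0 B_seq=0 B_ack=5230
After event 2: A_seq=5278 A_ack=0 B_seq=0 B_ack=5230
After event 3: A_seq=5329 A_ack=0 B_seq=0 B_ack=5230
After event 4: A_seq=5329 A_ack=0 B_seq=0 B_ack=5230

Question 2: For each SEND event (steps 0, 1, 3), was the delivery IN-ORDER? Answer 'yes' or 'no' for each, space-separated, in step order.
Step 0: SEND seq=5000 -> in-order
Step 1: SEND seq=5104 -> in-order
Step 3: SEND seq=5278 -> out-of-order

Answer: yes yes no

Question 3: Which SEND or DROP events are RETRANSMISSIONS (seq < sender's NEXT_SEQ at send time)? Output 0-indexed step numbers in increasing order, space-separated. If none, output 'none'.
Answer: none

Derivation:
Step 0: SEND seq=5000 -> fresh
Step 1: SEND seq=5104 -> fresh
Step 2: DROP seq=5230 -> fresh
Step 3: SEND seq=5278 -> fresh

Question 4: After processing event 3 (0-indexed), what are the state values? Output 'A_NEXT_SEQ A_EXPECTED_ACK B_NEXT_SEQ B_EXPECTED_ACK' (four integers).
After event 0: A_seq=5104 A_ack=0 B_seq=0 B_ack=5104
After event 1: A_seq=5230 A_ack=0 B_seq=0 B_ack=5230
After event 2: A_seq=5278 A_ack=0 B_seq=0 B_ack=5230
After event 3: A_seq=5329 A_ack=0 B_seq=0 B_ack=5230

5329 0 0 5230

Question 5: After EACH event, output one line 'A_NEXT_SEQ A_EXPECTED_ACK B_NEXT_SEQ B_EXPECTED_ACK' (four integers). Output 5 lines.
5104 0 0 5104
5230 0 0 5230
5278 0 0 5230
5329 0 0 5230
5329 0 0 5230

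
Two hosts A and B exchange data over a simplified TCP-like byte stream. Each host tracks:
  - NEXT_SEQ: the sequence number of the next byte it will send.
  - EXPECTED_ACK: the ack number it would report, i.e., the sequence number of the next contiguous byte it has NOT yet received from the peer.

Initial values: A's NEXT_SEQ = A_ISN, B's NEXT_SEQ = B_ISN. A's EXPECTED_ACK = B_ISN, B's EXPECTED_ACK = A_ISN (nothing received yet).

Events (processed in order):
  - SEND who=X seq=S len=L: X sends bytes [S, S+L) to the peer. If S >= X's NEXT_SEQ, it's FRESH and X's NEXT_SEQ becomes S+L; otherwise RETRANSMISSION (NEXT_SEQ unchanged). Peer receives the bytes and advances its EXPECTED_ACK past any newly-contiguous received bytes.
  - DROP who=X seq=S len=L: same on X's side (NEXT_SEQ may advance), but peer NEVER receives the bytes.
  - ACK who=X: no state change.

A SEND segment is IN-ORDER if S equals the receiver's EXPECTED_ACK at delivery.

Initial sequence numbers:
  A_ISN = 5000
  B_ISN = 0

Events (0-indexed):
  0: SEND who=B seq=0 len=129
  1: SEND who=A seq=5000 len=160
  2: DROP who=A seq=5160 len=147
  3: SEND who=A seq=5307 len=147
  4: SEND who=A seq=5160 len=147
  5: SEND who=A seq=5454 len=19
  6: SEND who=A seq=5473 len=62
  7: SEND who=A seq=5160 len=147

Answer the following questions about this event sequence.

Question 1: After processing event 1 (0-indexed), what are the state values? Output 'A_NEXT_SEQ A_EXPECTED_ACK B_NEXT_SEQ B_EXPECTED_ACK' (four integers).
After event 0: A_seq=5000 A_ack=129 B_seq=129 B_ack=5000
After event 1: A_seq=5160 A_ack=129 B_seq=129 B_ack=5160

5160 129 129 5160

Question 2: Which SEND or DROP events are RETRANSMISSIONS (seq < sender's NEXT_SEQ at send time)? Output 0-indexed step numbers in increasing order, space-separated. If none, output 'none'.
Answer: 4 7

Derivation:
Step 0: SEND seq=0 -> fresh
Step 1: SEND seq=5000 -> fresh
Step 2: DROP seq=5160 -> fresh
Step 3: SEND seq=5307 -> fresh
Step 4: SEND seq=5160 -> retransmit
Step 5: SEND seq=5454 -> fresh
Step 6: SEND seq=5473 -> fresh
Step 7: SEND seq=5160 -> retransmit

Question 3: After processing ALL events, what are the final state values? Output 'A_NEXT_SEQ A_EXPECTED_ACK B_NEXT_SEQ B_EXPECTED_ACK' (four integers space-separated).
After event 0: A_seq=5000 A_ack=129 B_seq=129 B_ack=5000
After event 1: A_seq=5160 A_ack=129 B_seq=129 B_ack=5160
After event 2: A_seq=5307 A_ack=129 B_seq=129 B_ack=5160
After event 3: A_seq=5454 A_ack=129 B_seq=129 B_ack=5160
After event 4: A_seq=5454 A_ack=129 B_seq=129 B_ack=5454
After event 5: A_seq=5473 A_ack=129 B_seq=129 B_ack=5473
After event 6: A_seq=5535 A_ack=129 B_seq=129 B_ack=5535
After event 7: A_seq=5535 A_ack=129 B_seq=129 B_ack=5535

Answer: 5535 129 129 5535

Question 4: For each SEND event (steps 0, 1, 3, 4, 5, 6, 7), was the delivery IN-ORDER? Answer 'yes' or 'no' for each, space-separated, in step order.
Answer: yes yes no yes yes yes no

Derivation:
Step 0: SEND seq=0 -> in-order
Step 1: SEND seq=5000 -> in-order
Step 3: SEND seq=5307 -> out-of-order
Step 4: SEND seq=5160 -> in-order
Step 5: SEND seq=5454 -> in-order
Step 6: SEND seq=5473 -> in-order
Step 7: SEND seq=5160 -> out-of-order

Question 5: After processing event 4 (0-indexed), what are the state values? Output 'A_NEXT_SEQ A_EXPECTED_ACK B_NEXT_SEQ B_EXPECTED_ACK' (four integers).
After event 0: A_seq=5000 A_ack=129 B_seq=129 B_ack=5000
After event 1: A_seq=5160 A_ack=129 B_seq=129 B_ack=5160
After event 2: A_seq=5307 A_ack=129 B_seq=129 B_ack=5160
After event 3: A_seq=5454 A_ack=129 B_seq=129 B_ack=5160
After event 4: A_seq=5454 A_ack=129 B_seq=129 B_ack=5454

5454 129 129 5454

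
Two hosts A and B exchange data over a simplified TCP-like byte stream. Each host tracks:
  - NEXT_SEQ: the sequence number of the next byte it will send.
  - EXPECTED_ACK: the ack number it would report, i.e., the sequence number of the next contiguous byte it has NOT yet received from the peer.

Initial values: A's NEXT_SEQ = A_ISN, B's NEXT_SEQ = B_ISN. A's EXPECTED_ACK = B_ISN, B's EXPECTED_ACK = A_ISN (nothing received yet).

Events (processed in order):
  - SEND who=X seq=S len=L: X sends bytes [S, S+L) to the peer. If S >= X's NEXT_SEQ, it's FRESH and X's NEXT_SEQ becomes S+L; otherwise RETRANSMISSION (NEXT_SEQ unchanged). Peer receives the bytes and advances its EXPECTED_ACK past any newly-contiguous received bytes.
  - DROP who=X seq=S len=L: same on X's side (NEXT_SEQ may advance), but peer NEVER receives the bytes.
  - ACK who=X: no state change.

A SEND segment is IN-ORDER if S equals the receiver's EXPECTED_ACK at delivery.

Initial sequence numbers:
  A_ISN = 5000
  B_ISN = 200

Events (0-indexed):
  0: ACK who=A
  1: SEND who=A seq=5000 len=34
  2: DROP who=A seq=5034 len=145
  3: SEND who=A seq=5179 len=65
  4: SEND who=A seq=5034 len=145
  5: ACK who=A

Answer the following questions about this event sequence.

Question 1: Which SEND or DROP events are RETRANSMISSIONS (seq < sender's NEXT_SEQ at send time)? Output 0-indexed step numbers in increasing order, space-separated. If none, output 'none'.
Answer: 4

Derivation:
Step 1: SEND seq=5000 -> fresh
Step 2: DROP seq=5034 -> fresh
Step 3: SEND seq=5179 -> fresh
Step 4: SEND seq=5034 -> retransmit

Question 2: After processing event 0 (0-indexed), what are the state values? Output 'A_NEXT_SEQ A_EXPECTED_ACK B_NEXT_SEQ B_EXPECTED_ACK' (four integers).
After event 0: A_seq=5000 A_ack=200 B_seq=200 B_ack=5000

5000 200 200 5000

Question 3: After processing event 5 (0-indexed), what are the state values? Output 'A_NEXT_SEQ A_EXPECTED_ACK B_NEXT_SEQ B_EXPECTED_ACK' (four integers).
After event 0: A_seq=5000 A_ack=200 B_seq=200 B_ack=5000
After event 1: A_seq=5034 A_ack=200 B_seq=200 B_ack=5034
After event 2: A_seq=5179 A_ack=200 B_seq=200 B_ack=5034
After event 3: A_seq=5244 A_ack=200 B_seq=200 B_ack=5034
After event 4: A_seq=5244 A_ack=200 B_seq=200 B_ack=5244
After event 5: A_seq=5244 A_ack=200 B_seq=200 B_ack=5244

5244 200 200 5244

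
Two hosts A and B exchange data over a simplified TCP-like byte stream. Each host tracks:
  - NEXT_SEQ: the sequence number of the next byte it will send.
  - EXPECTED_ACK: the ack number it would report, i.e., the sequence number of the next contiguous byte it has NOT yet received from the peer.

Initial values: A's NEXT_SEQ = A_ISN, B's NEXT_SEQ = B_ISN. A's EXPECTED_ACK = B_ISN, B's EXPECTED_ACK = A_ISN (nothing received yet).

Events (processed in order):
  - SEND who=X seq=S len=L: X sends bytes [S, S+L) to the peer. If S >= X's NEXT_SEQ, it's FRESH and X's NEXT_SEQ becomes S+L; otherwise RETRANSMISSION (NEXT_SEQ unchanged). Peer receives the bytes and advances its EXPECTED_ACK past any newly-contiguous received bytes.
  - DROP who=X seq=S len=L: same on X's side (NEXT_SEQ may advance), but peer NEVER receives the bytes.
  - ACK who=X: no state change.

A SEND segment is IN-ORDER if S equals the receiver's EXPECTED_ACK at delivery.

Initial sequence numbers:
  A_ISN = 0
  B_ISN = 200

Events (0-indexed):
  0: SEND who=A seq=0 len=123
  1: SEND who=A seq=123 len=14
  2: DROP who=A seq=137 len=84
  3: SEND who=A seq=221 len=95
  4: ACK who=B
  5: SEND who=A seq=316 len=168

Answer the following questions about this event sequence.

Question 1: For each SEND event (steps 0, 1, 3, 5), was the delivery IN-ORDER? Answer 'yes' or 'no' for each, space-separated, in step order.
Step 0: SEND seq=0 -> in-order
Step 1: SEND seq=123 -> in-order
Step 3: SEND seq=221 -> out-of-order
Step 5: SEND seq=316 -> out-of-order

Answer: yes yes no no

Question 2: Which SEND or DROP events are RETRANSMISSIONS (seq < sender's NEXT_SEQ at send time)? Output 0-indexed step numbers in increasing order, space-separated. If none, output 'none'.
Answer: none

Derivation:
Step 0: SEND seq=0 -> fresh
Step 1: SEND seq=123 -> fresh
Step 2: DROP seq=137 -> fresh
Step 3: SEND seq=221 -> fresh
Step 5: SEND seq=316 -> fresh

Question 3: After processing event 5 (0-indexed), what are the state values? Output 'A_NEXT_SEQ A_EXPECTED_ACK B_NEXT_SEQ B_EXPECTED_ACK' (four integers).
After event 0: A_seq=123 A_ack=200 B_seq=200 B_ack=123
After event 1: A_seq=137 A_ack=200 B_seq=200 B_ack=137
After event 2: A_seq=221 A_ack=200 B_seq=200 B_ack=137
After event 3: A_seq=316 A_ack=200 B_seq=200 B_ack=137
After event 4: A_seq=316 A_ack=200 B_seq=200 B_ack=137
After event 5: A_seq=484 A_ack=200 B_seq=200 B_ack=137

484 200 200 137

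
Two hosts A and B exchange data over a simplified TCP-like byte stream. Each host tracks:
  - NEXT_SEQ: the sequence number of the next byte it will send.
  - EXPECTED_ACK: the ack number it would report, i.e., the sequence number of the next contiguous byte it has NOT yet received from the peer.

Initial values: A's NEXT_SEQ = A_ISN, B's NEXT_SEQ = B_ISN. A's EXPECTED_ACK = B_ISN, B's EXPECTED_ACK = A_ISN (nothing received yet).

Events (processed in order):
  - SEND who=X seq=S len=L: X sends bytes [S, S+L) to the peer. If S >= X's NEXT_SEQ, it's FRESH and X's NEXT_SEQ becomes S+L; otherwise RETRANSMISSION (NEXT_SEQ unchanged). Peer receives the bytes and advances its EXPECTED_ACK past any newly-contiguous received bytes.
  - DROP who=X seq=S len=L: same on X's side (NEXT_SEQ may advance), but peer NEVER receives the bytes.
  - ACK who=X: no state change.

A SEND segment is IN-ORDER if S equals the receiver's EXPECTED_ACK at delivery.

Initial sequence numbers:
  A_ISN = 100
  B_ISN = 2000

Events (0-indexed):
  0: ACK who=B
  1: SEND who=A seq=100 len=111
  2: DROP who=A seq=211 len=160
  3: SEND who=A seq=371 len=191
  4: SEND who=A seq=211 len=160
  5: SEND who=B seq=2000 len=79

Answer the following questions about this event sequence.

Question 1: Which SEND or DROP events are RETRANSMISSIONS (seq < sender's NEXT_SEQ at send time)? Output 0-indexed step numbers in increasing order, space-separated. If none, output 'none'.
Answer: 4

Derivation:
Step 1: SEND seq=100 -> fresh
Step 2: DROP seq=211 -> fresh
Step 3: SEND seq=371 -> fresh
Step 4: SEND seq=211 -> retransmit
Step 5: SEND seq=2000 -> fresh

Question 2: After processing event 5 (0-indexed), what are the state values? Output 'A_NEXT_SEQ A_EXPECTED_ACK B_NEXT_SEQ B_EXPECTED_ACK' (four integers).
After event 0: A_seq=100 A_ack=2000 B_seq=2000 B_ack=100
After event 1: A_seq=211 A_ack=2000 B_seq=2000 B_ack=211
After event 2: A_seq=371 A_ack=2000 B_seq=2000 B_ack=211
After event 3: A_seq=562 A_ack=2000 B_seq=2000 B_ack=211
After event 4: A_seq=562 A_ack=2000 B_seq=2000 B_ack=562
After event 5: A_seq=562 A_ack=2079 B_seq=2079 B_ack=562

562 2079 2079 562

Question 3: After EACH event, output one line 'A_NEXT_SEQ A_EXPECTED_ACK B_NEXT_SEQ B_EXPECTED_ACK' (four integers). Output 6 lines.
100 2000 2000 100
211 2000 2000 211
371 2000 2000 211
562 2000 2000 211
562 2000 2000 562
562 2079 2079 562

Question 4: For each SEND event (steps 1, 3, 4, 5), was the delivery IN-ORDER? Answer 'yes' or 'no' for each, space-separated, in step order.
Step 1: SEND seq=100 -> in-order
Step 3: SEND seq=371 -> out-of-order
Step 4: SEND seq=211 -> in-order
Step 5: SEND seq=2000 -> in-order

Answer: yes no yes yes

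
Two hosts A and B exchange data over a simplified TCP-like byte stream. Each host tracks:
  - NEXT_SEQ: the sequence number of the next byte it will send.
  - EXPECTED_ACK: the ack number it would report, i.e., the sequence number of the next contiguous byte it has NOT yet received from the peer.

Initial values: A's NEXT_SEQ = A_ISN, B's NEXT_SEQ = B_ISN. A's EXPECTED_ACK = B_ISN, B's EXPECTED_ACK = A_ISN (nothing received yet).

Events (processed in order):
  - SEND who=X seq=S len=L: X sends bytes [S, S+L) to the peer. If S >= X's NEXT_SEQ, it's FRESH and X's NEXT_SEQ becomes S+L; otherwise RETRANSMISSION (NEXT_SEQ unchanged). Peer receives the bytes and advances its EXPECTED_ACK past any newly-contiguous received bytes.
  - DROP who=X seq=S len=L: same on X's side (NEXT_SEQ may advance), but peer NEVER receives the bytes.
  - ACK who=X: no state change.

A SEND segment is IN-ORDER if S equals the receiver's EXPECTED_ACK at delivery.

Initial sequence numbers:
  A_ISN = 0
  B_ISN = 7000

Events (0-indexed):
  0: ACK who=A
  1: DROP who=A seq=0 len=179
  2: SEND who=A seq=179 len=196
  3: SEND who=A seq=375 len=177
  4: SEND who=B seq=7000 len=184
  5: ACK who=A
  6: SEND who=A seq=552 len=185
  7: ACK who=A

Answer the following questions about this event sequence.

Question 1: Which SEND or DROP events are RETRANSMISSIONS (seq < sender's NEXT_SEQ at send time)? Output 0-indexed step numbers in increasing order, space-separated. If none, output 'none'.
Answer: none

Derivation:
Step 1: DROP seq=0 -> fresh
Step 2: SEND seq=179 -> fresh
Step 3: SEND seq=375 -> fresh
Step 4: SEND seq=7000 -> fresh
Step 6: SEND seq=552 -> fresh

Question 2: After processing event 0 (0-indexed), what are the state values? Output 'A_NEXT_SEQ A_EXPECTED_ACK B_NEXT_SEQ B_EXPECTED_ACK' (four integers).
After event 0: A_seq=0 A_ack=7000 B_seq=7000 B_ack=0

0 7000 7000 0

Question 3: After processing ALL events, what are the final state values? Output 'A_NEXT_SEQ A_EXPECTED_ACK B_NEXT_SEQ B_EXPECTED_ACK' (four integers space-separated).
Answer: 737 7184 7184 0

Derivation:
After event 0: A_seq=0 A_ack=7000 B_seq=7000 B_ack=0
After event 1: A_seq=179 A_ack=7000 B_seq=7000 B_ack=0
After event 2: A_seq=375 A_ack=7000 B_seq=7000 B_ack=0
After event 3: A_seq=552 A_ack=7000 B_seq=7000 B_ack=0
After event 4: A_seq=552 A_ack=7184 B_seq=7184 B_ack=0
After event 5: A_seq=552 A_ack=7184 B_seq=7184 B_ack=0
After event 6: A_seq=737 A_ack=7184 B_seq=7184 B_ack=0
After event 7: A_seq=737 A_ack=7184 B_seq=7184 B_ack=0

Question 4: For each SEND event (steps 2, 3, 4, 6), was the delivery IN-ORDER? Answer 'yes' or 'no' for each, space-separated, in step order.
Answer: no no yes no

Derivation:
Step 2: SEND seq=179 -> out-of-order
Step 3: SEND seq=375 -> out-of-order
Step 4: SEND seq=7000 -> in-order
Step 6: SEND seq=552 -> out-of-order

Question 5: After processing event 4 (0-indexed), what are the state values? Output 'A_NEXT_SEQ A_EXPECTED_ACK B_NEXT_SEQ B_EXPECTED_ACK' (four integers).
After event 0: A_seq=0 A_ack=7000 B_seq=7000 B_ack=0
After event 1: A_seq=179 A_ack=7000 B_seq=7000 B_ack=0
After event 2: A_seq=375 A_ack=7000 B_seq=7000 B_ack=0
After event 3: A_seq=552 A_ack=7000 B_seq=7000 B_ack=0
After event 4: A_seq=552 A_ack=7184 B_seq=7184 B_ack=0

552 7184 7184 0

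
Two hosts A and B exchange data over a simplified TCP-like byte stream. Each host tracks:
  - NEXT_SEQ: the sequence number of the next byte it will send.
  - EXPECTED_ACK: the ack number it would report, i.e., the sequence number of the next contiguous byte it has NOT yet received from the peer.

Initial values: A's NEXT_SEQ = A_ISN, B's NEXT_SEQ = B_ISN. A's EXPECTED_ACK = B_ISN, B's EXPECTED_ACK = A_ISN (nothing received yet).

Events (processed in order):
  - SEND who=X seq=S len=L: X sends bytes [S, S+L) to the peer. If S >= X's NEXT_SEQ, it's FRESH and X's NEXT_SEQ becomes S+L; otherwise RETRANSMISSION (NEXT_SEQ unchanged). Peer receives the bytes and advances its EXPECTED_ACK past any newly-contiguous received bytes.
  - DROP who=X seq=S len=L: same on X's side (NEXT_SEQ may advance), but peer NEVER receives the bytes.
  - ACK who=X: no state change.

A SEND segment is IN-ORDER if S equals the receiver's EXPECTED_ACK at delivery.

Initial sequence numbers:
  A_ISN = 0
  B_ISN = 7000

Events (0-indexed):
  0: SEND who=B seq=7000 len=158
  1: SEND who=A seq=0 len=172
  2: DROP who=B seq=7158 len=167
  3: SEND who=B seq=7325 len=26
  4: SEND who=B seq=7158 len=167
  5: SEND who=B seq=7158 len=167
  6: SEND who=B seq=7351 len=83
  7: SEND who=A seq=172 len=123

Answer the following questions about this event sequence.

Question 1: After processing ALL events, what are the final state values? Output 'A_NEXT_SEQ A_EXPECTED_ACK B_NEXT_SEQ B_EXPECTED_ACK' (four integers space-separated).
After event 0: A_seq=0 A_ack=7158 B_seq=7158 B_ack=0
After event 1: A_seq=172 A_ack=7158 B_seq=7158 B_ack=172
After event 2: A_seq=172 A_ack=7158 B_seq=7325 B_ack=172
After event 3: A_seq=172 A_ack=7158 B_seq=7351 B_ack=172
After event 4: A_seq=172 A_ack=7351 B_seq=7351 B_ack=172
After event 5: A_seq=172 A_ack=7351 B_seq=7351 B_ack=172
After event 6: A_seq=172 A_ack=7434 B_seq=7434 B_ack=172
After event 7: A_seq=295 A_ack=7434 B_seq=7434 B_ack=295

Answer: 295 7434 7434 295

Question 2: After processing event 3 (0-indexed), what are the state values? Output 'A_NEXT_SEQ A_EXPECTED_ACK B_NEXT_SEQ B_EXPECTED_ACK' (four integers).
After event 0: A_seq=0 A_ack=7158 B_seq=7158 B_ack=0
After event 1: A_seq=172 A_ack=7158 B_seq=7158 B_ack=172
After event 2: A_seq=172 A_ack=7158 B_seq=7325 B_ack=172
After event 3: A_seq=172 A_ack=7158 B_seq=7351 B_ack=172

172 7158 7351 172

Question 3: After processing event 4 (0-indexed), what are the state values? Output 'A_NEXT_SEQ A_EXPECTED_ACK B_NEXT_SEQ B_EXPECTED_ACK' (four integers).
After event 0: A_seq=0 A_ack=7158 B_seq=7158 B_ack=0
After event 1: A_seq=172 A_ack=7158 B_seq=7158 B_ack=172
After event 2: A_seq=172 A_ack=7158 B_seq=7325 B_ack=172
After event 3: A_seq=172 A_ack=7158 B_seq=7351 B_ack=172
After event 4: A_seq=172 A_ack=7351 B_seq=7351 B_ack=172

172 7351 7351 172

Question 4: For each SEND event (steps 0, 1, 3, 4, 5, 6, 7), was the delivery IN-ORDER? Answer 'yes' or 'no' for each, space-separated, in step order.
Step 0: SEND seq=7000 -> in-order
Step 1: SEND seq=0 -> in-order
Step 3: SEND seq=7325 -> out-of-order
Step 4: SEND seq=7158 -> in-order
Step 5: SEND seq=7158 -> out-of-order
Step 6: SEND seq=7351 -> in-order
Step 7: SEND seq=172 -> in-order

Answer: yes yes no yes no yes yes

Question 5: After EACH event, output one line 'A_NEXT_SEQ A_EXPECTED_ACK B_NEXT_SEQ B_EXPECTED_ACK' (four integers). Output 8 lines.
0 7158 7158 0
172 7158 7158 172
172 7158 7325 172
172 7158 7351 172
172 7351 7351 172
172 7351 7351 172
172 7434 7434 172
295 7434 7434 295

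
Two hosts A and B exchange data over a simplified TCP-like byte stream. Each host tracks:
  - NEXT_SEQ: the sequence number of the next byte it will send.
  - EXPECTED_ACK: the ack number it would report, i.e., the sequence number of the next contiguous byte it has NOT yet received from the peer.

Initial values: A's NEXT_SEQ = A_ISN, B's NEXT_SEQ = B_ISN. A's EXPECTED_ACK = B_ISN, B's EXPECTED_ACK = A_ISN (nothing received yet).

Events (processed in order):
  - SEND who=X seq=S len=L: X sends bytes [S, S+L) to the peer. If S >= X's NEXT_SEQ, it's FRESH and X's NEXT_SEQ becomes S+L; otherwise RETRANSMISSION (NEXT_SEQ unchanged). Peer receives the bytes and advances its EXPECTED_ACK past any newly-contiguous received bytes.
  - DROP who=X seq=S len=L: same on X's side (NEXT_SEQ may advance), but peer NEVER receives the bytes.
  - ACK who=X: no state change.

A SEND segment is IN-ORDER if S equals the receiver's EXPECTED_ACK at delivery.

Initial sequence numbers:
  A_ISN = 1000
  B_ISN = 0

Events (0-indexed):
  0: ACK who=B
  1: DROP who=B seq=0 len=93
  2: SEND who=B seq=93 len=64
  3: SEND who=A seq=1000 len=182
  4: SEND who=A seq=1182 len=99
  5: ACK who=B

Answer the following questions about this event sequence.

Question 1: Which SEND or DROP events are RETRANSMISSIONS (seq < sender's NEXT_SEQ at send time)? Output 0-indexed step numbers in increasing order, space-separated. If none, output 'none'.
Answer: none

Derivation:
Step 1: DROP seq=0 -> fresh
Step 2: SEND seq=93 -> fresh
Step 3: SEND seq=1000 -> fresh
Step 4: SEND seq=1182 -> fresh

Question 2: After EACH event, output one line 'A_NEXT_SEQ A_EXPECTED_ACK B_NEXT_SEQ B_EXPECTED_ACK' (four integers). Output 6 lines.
1000 0 0 1000
1000 0 93 1000
1000 0 157 1000
1182 0 157 1182
1281 0 157 1281
1281 0 157 1281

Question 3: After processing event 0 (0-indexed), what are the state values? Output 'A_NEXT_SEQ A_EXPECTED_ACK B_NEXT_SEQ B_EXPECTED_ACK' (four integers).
After event 0: A_seq=1000 A_ack=0 B_seq=0 B_ack=1000

1000 0 0 1000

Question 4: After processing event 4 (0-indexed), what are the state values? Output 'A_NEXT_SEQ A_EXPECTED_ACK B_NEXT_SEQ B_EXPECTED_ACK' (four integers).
After event 0: A_seq=1000 A_ack=0 B_seq=0 B_ack=1000
After event 1: A_seq=1000 A_ack=0 B_seq=93 B_ack=1000
After event 2: A_seq=1000 A_ack=0 B_seq=157 B_ack=1000
After event 3: A_seq=1182 A_ack=0 B_seq=157 B_ack=1182
After event 4: A_seq=1281 A_ack=0 B_seq=157 B_ack=1281

1281 0 157 1281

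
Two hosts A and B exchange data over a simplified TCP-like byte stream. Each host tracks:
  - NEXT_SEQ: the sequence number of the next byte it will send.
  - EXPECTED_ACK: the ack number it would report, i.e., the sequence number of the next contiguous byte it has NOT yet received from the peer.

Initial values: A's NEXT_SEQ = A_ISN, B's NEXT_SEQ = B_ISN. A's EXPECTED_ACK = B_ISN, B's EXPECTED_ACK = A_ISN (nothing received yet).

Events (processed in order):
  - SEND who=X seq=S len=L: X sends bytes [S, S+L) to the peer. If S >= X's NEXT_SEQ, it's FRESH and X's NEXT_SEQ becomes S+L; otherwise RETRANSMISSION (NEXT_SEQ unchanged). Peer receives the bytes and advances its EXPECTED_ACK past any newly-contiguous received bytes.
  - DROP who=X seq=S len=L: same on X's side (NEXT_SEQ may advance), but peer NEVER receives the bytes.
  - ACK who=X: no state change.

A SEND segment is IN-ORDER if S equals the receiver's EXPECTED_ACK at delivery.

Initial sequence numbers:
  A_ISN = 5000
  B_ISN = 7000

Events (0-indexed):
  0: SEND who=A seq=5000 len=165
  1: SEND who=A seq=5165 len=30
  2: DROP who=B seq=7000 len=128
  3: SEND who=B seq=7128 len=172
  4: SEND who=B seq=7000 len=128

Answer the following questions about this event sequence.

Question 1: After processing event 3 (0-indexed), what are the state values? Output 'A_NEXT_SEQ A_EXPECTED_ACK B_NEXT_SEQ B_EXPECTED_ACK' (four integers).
After event 0: A_seq=5165 A_ack=7000 B_seq=7000 B_ack=5165
After event 1: A_seq=5195 A_ack=7000 B_seq=7000 B_ack=5195
After event 2: A_seq=5195 A_ack=7000 B_seq=7128 B_ack=5195
After event 3: A_seq=5195 A_ack=7000 B_seq=7300 B_ack=5195

5195 7000 7300 5195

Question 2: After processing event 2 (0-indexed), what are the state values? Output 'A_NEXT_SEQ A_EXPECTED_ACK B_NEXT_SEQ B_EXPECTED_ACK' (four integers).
After event 0: A_seq=5165 A_ack=7000 B_seq=7000 B_ack=5165
After event 1: A_seq=5195 A_ack=7000 B_seq=7000 B_ack=5195
After event 2: A_seq=5195 A_ack=7000 B_seq=7128 B_ack=5195

5195 7000 7128 5195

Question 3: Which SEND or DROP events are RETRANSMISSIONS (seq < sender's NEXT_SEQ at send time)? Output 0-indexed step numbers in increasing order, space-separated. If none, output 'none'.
Answer: 4

Derivation:
Step 0: SEND seq=5000 -> fresh
Step 1: SEND seq=5165 -> fresh
Step 2: DROP seq=7000 -> fresh
Step 3: SEND seq=7128 -> fresh
Step 4: SEND seq=7000 -> retransmit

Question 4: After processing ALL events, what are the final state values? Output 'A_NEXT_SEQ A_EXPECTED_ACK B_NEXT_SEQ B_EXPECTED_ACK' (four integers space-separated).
Answer: 5195 7300 7300 5195

Derivation:
After event 0: A_seq=5165 A_ack=7000 B_seq=7000 B_ack=5165
After event 1: A_seq=5195 A_ack=7000 B_seq=7000 B_ack=5195
After event 2: A_seq=5195 A_ack=7000 B_seq=7128 B_ack=5195
After event 3: A_seq=5195 A_ack=7000 B_seq=7300 B_ack=5195
After event 4: A_seq=5195 A_ack=7300 B_seq=7300 B_ack=5195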